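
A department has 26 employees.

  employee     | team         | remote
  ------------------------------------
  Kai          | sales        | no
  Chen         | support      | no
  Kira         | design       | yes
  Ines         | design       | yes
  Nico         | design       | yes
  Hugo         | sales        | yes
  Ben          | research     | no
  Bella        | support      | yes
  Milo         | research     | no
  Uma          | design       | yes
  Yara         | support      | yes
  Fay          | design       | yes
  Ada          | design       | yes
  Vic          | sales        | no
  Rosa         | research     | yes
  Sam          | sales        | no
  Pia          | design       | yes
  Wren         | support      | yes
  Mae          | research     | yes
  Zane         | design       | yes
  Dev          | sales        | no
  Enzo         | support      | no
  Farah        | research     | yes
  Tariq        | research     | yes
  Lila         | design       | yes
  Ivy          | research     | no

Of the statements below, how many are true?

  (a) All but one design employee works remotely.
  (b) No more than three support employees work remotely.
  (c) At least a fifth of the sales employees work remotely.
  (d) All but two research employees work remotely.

(a) design: |A| = 9, |A ∩ B| = 9; needs |A ∖ B| = 1 — false.
(b) support: |A| = 5, |A ∩ B| = 3; needs |A ∩ B| ≤ 3 — true.
(c) sales: |A| = 5, |A ∩ B| = 1; needs |A ∩ B| / |A| ≥ 1/5 — true.
(d) research: |A| = 7, |A ∩ B| = 4; needs |A ∖ B| = 2 — false.

2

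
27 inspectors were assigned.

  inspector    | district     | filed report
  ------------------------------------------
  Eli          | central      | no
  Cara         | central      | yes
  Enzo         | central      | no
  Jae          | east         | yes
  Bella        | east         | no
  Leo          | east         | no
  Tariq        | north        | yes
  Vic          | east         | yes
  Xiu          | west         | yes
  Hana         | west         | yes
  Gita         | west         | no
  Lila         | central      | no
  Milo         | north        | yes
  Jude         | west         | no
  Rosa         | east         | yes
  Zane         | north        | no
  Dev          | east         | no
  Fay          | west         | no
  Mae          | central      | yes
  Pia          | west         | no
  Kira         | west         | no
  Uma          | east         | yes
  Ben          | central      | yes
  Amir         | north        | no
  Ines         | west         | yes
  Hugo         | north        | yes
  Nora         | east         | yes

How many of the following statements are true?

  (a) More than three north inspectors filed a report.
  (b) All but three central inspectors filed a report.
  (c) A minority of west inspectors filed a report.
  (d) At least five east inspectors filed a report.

3

(a) north: |A| = 5, |A ∩ B| = 3; needs |A ∩ B| > 3 — false.
(b) central: |A| = 6, |A ∩ B| = 3; needs |A ∖ B| = 3 — true.
(c) west: |A| = 8, |A ∩ B| = 3; needs |A ∩ B| < |A ∖ B| — true.
(d) east: |A| = 8, |A ∩ B| = 5; needs |A ∩ B| ≥ 5 — true.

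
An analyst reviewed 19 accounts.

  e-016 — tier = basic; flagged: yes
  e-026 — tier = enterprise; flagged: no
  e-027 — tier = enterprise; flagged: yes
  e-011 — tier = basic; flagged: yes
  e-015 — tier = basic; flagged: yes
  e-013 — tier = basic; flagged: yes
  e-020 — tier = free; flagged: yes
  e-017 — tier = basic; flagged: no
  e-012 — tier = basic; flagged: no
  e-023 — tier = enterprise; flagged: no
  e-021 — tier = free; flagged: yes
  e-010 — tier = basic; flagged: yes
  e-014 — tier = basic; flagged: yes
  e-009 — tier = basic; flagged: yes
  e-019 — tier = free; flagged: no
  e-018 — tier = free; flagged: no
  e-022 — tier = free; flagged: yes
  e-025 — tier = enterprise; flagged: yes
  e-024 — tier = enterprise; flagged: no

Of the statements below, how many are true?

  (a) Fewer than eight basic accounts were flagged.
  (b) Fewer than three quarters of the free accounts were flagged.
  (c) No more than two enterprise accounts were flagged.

3

(a) basic: |A| = 9, |A ∩ B| = 7; needs |A ∩ B| < 8 — true.
(b) free: |A| = 5, |A ∩ B| = 3; needs |A ∩ B| / |A| < 3/4 — true.
(c) enterprise: |A| = 5, |A ∩ B| = 2; needs |A ∩ B| ≤ 2 — true.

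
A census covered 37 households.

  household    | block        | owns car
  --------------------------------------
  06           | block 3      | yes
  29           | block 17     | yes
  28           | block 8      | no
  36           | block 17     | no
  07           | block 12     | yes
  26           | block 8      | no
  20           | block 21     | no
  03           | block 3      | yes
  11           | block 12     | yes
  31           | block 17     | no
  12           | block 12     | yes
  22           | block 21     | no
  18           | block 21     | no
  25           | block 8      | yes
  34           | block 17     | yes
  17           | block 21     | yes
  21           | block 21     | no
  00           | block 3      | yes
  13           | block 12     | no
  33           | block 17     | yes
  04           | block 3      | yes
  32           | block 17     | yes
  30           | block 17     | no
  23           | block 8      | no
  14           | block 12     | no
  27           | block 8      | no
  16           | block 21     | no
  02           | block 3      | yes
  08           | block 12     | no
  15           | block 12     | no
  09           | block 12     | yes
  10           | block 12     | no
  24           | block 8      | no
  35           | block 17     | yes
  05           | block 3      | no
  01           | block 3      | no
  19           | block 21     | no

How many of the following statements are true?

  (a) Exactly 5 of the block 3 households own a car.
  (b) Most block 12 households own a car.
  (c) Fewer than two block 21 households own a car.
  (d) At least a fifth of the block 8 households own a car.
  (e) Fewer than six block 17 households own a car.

(a) block 3: |A| = 7, |A ∩ B| = 5; needs |A ∩ B| = 5 — true.
(b) block 12: |A| = 9, |A ∩ B| = 4; needs |A ∩ B| > |A ∖ B| — false.
(c) block 21: |A| = 7, |A ∩ B| = 1; needs |A ∩ B| < 2 — true.
(d) block 8: |A| = 6, |A ∩ B| = 1; needs |A ∩ B| / |A| ≥ 1/5 — false.
(e) block 17: |A| = 8, |A ∩ B| = 5; needs |A ∩ B| < 6 — true.

3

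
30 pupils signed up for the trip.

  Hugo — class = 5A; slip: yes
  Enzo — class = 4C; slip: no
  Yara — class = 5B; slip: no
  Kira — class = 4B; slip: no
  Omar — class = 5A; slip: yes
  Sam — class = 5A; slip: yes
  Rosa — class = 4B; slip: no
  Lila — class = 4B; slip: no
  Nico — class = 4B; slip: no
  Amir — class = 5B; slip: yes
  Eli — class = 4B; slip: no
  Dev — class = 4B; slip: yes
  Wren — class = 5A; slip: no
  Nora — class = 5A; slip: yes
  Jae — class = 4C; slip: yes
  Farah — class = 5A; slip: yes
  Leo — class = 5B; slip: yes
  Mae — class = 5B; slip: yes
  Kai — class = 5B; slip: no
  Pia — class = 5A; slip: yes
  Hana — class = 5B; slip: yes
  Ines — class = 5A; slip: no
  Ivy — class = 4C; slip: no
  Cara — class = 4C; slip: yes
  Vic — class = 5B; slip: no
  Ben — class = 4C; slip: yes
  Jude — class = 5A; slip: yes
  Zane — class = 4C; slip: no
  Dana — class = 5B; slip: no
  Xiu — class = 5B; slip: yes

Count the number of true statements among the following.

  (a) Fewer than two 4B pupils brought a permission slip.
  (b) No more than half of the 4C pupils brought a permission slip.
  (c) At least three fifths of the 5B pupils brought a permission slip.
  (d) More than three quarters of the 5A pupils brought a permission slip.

3

(a) 4B: |A| = 6, |A ∩ B| = 1; needs |A ∩ B| < 2 — true.
(b) 4C: |A| = 6, |A ∩ B| = 3; needs |A ∩ B| ≤ |A ∖ B| — true.
(c) 5B: |A| = 9, |A ∩ B| = 5; needs |A ∩ B| / |A| ≥ 3/5 — false.
(d) 5A: |A| = 9, |A ∩ B| = 7; needs |A ∩ B| / |A| > 3/4 — true.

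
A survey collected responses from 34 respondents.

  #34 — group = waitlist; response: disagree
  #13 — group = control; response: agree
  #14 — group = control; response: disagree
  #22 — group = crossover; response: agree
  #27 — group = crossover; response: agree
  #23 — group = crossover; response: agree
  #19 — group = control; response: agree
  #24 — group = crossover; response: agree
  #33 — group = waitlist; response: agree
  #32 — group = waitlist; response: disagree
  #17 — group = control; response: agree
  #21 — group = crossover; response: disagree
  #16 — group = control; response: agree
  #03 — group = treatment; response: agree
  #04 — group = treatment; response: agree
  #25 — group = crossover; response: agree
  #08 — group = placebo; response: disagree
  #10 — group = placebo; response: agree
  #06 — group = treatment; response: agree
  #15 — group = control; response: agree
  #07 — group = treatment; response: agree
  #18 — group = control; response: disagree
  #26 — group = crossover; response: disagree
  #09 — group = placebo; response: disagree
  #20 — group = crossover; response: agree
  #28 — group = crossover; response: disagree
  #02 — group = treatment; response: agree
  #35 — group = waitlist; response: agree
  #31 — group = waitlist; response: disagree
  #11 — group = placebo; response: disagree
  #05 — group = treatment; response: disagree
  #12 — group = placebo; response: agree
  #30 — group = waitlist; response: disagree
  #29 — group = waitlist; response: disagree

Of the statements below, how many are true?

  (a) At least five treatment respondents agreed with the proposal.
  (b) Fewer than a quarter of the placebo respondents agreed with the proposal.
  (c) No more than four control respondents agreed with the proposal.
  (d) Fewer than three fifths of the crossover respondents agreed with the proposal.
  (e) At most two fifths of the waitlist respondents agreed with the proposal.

2

(a) treatment: |A| = 6, |A ∩ B| = 5; needs |A ∩ B| ≥ 5 — true.
(b) placebo: |A| = 5, |A ∩ B| = 2; needs |A ∩ B| / |A| < 1/4 — false.
(c) control: |A| = 7, |A ∩ B| = 5; needs |A ∩ B| ≤ 4 — false.
(d) crossover: |A| = 9, |A ∩ B| = 6; needs |A ∩ B| / |A| < 3/5 — false.
(e) waitlist: |A| = 7, |A ∩ B| = 2; needs |A ∩ B| / |A| ≤ 2/5 — true.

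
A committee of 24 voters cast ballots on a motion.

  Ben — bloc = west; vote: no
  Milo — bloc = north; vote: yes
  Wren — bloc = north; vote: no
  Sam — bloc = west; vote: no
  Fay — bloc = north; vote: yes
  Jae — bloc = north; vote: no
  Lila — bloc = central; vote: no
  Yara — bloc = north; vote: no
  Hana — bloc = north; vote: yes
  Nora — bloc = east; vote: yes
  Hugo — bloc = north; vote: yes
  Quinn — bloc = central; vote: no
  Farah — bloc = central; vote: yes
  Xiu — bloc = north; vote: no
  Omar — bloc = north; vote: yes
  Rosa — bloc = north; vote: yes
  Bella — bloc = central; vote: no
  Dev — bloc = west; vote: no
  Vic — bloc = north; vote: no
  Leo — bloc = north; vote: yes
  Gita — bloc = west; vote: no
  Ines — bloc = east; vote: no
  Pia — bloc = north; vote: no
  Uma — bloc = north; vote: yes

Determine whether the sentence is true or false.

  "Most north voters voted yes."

True

Truth condition: |A ∩ B| > |A ∖ B|.
A (the restrictor) = {Milo, Wren, Fay, Jae, Yara, Hana, Hugo, Xiu, Omar, Rosa, Vic, Leo, Pia, Uma}, |A| = 14.
A ∩ B = {Milo, Fay, Hana, Hugo, Omar, Rosa, Leo, Uma}, so |A ∩ B| = 8.
A ∖ B = {Wren, Jae, Yara, Xiu, Vic, Pia}, so |A ∖ B| = 6.
8 > 6, so the statement is true.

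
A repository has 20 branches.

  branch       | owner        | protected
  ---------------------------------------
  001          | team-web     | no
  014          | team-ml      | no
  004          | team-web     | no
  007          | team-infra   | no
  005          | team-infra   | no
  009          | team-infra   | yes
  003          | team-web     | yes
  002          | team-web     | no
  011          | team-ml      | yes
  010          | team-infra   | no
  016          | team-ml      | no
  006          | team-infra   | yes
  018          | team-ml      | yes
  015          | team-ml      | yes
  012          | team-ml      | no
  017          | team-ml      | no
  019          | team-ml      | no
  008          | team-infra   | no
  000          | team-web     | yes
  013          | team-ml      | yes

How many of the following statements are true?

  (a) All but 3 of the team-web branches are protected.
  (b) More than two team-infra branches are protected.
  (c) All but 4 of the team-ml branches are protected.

1

(a) team-web: |A| = 5, |A ∩ B| = 2; needs |A ∖ B| = 3 — true.
(b) team-infra: |A| = 6, |A ∩ B| = 2; needs |A ∩ B| > 2 — false.
(c) team-ml: |A| = 9, |A ∩ B| = 4; needs |A ∖ B| = 4 — false.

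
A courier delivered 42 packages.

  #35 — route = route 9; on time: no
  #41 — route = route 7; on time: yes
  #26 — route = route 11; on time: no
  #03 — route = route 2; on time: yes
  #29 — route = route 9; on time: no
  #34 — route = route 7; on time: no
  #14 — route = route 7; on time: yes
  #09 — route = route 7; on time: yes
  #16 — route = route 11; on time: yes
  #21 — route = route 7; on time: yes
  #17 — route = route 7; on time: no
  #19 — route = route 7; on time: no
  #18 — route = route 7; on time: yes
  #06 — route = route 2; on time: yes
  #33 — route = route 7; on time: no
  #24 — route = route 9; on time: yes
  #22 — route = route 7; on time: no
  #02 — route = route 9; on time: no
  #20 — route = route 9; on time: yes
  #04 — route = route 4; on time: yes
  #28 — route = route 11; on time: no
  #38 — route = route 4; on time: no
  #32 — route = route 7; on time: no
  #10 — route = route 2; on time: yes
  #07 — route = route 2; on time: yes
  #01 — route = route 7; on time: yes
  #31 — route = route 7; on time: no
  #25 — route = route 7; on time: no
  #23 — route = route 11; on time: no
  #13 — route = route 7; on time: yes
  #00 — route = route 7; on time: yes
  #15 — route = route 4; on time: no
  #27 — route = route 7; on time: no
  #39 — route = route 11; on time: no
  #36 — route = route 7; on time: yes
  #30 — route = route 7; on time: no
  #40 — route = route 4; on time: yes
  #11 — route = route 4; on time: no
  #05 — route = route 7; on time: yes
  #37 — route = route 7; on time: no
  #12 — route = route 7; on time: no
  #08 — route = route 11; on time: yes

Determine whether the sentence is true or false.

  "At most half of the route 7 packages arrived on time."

True

The determiner here denotes the relation: |A ∩ B| ≤ |A ∖ B|.
|A| = 22, |A ∩ B| = 10, |A ∖ B| = 12.
10 < 12, so the statement is true.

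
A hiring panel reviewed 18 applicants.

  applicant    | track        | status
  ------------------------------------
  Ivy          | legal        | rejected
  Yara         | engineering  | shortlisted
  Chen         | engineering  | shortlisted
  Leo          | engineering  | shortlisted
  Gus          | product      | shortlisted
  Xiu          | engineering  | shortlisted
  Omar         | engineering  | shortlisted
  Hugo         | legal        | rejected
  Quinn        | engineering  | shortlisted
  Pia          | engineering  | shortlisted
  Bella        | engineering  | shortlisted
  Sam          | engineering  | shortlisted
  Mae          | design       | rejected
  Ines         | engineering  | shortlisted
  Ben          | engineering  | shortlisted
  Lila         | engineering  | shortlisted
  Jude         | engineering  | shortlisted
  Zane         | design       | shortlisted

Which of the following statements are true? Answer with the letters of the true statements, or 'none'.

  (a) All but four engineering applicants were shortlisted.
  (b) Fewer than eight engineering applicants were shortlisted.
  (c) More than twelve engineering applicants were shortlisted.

(c)

|A| = 13, |A ∩ B| = 13, |A ∖ B| = 0.
(a) |A ∖ B| = 4: fails.
(b) |A ∩ B| < 8: fails.
(c) |A ∩ B| > 12: holds.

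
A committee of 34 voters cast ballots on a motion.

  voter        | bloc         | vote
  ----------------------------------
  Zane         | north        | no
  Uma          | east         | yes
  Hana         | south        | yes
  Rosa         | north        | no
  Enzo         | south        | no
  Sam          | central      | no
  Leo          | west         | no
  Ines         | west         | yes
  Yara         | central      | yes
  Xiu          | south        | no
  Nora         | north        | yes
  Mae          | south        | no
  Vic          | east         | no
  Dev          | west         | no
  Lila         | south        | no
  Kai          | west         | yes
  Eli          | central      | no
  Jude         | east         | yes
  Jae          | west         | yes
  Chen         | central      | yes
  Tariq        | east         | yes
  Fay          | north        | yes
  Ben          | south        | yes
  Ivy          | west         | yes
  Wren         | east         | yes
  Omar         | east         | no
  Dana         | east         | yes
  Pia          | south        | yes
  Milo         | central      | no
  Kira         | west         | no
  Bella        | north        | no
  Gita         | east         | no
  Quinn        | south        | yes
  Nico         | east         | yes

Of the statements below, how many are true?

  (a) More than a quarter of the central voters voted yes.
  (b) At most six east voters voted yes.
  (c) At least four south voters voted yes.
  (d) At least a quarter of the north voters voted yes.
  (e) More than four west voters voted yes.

(a) central: |A| = 5, |A ∩ B| = 2; needs |A ∩ B| / |A| > 1/4 — true.
(b) east: |A| = 9, |A ∩ B| = 6; needs |A ∩ B| ≤ 6 — true.
(c) south: |A| = 8, |A ∩ B| = 4; needs |A ∩ B| ≥ 4 — true.
(d) north: |A| = 5, |A ∩ B| = 2; needs |A ∩ B| / |A| ≥ 1/4 — true.
(e) west: |A| = 7, |A ∩ B| = 4; needs |A ∩ B| > 4 — false.

4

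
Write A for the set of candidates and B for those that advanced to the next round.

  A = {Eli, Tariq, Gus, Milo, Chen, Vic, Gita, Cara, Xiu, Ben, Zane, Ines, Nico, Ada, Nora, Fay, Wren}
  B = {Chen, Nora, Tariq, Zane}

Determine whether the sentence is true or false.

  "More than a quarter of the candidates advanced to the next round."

The determiner here denotes the relation: |A ∩ B| / |A| > 1/4.
|A| = 17, |A ∩ B| = 4, |A ∖ B| = 13.
|A ∩ B|/|A| = 4/17, so the statement is false.

False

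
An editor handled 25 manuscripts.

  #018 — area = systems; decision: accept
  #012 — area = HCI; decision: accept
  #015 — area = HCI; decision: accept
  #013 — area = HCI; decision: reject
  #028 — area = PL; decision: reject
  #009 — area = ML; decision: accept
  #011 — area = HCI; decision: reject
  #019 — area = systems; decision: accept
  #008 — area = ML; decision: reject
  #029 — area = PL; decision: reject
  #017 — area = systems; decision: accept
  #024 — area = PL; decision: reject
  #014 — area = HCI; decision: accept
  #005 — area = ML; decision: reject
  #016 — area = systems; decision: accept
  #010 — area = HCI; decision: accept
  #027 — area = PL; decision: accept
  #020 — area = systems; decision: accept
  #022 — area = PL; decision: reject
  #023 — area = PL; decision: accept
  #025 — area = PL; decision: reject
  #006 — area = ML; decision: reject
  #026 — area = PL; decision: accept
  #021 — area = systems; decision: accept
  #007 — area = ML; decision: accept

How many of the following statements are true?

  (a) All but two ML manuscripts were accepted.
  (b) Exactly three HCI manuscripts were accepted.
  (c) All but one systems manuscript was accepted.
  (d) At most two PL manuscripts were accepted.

0

(a) ML: |A| = 5, |A ∩ B| = 2; needs |A ∖ B| = 2 — false.
(b) HCI: |A| = 6, |A ∩ B| = 4; needs |A ∩ B| = 3 — false.
(c) systems: |A| = 6, |A ∩ B| = 6; needs |A ∖ B| = 1 — false.
(d) PL: |A| = 8, |A ∩ B| = 3; needs |A ∩ B| ≤ 2 — false.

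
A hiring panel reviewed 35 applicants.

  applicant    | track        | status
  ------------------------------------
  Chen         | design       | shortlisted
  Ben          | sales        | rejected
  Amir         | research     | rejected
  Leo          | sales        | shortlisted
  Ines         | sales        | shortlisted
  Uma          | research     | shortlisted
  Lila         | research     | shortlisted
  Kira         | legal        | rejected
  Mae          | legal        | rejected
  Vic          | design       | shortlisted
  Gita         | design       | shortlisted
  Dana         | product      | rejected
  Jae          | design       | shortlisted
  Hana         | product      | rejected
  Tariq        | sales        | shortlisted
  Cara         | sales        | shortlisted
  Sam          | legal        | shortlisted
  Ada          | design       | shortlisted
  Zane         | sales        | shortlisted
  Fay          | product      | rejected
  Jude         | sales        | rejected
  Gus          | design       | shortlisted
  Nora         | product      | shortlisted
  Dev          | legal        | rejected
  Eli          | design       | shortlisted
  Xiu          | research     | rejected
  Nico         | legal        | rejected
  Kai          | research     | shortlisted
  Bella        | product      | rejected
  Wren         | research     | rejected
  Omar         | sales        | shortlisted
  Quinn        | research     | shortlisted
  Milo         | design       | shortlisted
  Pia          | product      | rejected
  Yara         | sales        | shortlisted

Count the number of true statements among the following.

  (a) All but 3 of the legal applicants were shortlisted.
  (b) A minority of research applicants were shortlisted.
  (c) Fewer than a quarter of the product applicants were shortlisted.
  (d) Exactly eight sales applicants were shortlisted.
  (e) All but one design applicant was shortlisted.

1

(a) legal: |A| = 5, |A ∩ B| = 1; needs |A ∖ B| = 3 — false.
(b) research: |A| = 7, |A ∩ B| = 4; needs |A ∩ B| < |A ∖ B| — false.
(c) product: |A| = 6, |A ∩ B| = 1; needs |A ∩ B| / |A| < 1/4 — true.
(d) sales: |A| = 9, |A ∩ B| = 7; needs |A ∩ B| = 8 — false.
(e) design: |A| = 8, |A ∩ B| = 8; needs |A ∖ B| = 1 — false.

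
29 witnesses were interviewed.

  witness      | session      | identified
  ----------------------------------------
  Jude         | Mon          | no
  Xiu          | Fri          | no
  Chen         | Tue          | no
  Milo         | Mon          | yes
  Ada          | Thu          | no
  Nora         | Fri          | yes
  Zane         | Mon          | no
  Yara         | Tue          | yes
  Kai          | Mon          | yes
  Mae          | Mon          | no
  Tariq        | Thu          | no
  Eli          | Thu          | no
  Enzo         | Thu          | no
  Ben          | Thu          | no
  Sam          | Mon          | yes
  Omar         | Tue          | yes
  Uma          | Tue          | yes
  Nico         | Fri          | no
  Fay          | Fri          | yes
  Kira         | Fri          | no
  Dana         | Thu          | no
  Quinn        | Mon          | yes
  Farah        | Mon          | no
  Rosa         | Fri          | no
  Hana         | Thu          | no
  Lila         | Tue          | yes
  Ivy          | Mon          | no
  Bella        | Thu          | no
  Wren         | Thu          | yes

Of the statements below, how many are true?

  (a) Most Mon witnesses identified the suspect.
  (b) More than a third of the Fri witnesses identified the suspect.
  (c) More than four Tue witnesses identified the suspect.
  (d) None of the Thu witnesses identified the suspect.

0

(a) Mon: |A| = 9, |A ∩ B| = 4; needs |A ∩ B| > |A ∖ B| — false.
(b) Fri: |A| = 6, |A ∩ B| = 2; needs |A ∩ B| / |A| > 1/3 — false.
(c) Tue: |A| = 5, |A ∩ B| = 4; needs |A ∩ B| > 4 — false.
(d) Thu: |A| = 9, |A ∩ B| = 1; needs A ∩ B = ∅ (|A ∩ B| = 0) — false.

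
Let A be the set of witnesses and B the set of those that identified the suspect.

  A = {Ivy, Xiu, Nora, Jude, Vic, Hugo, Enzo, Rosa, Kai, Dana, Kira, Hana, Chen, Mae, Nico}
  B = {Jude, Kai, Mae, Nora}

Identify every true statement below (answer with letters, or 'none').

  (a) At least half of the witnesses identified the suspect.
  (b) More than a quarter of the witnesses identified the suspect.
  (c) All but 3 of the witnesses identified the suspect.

(b)

|A| = 15, |A ∩ B| = 4, |A ∖ B| = 11.
(a) |A ∩ B| ≥ |A ∖ B|: fails.
(b) |A ∩ B| / |A| > 1/4: holds.
(c) |A ∖ B| = 3: fails.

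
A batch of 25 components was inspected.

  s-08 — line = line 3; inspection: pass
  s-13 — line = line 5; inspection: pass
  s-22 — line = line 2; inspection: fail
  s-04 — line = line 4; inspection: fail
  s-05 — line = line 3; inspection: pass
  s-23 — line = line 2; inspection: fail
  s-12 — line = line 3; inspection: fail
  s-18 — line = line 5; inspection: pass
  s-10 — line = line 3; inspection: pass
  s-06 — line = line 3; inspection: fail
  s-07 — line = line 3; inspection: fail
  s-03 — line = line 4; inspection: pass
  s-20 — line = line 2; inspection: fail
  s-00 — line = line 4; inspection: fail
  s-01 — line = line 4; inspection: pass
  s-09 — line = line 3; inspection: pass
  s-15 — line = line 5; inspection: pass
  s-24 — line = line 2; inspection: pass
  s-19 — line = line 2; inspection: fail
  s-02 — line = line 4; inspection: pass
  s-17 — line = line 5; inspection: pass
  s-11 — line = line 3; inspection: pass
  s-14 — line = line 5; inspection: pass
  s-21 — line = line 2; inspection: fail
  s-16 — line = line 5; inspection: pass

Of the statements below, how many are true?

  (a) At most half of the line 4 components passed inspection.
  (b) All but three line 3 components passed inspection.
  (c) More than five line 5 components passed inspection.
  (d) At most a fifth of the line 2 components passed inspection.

(a) line 4: |A| = 5, |A ∩ B| = 3; needs |A ∩ B| ≤ |A ∖ B| — false.
(b) line 3: |A| = 8, |A ∩ B| = 5; needs |A ∖ B| = 3 — true.
(c) line 5: |A| = 6, |A ∩ B| = 6; needs |A ∩ B| > 5 — true.
(d) line 2: |A| = 6, |A ∩ B| = 1; needs |A ∩ B| / |A| ≤ 1/5 — true.

3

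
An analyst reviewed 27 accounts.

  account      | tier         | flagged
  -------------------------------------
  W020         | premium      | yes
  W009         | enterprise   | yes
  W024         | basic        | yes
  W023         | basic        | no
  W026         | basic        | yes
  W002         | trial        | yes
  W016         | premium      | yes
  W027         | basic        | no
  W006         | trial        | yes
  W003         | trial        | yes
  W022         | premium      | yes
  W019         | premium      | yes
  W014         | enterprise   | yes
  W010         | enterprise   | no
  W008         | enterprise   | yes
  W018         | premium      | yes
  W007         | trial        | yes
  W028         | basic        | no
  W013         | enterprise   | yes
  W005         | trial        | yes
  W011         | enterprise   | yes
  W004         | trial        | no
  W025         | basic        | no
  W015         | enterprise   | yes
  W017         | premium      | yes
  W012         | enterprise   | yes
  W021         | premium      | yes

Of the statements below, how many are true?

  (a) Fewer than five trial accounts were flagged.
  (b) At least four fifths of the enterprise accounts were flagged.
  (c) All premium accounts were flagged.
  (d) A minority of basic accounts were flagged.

3

(a) trial: |A| = 6, |A ∩ B| = 5; needs |A ∩ B| < 5 — false.
(b) enterprise: |A| = 8, |A ∩ B| = 7; needs |A ∩ B| / |A| ≥ 4/5 — true.
(c) premium: |A| = 7, |A ∩ B| = 7; needs A ⊆ B, i.e. every element of A is in B (|A ∖ B| = 0) — true.
(d) basic: |A| = 6, |A ∩ B| = 2; needs |A ∩ B| < |A ∖ B| — true.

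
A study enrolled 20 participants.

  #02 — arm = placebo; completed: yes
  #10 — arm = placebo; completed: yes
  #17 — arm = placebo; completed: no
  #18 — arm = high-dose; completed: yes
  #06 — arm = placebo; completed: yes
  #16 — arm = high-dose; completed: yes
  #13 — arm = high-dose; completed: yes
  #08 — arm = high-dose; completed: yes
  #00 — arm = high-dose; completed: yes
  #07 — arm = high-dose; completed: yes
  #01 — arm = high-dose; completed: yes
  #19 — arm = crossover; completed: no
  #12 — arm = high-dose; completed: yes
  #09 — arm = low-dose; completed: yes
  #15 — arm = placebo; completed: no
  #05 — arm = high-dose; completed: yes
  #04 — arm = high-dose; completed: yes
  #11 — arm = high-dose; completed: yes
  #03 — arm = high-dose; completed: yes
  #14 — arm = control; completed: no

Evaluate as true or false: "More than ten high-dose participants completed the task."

True

'More than ten high-dose participants completed the task' holds iff |A ∩ B| > 10.
A (the restrictor) = {#18, #16, #13, #08, #00, #07, #01, #12, #05, #04, #11, #03}, |A| = 12.
A ∩ B = {#18, #16, #13, #08, #00, #07, #01, #12, #05, #04, #11, #03}, so |A ∩ B| = 12.
|A ∩ B| = 12, so the statement is true.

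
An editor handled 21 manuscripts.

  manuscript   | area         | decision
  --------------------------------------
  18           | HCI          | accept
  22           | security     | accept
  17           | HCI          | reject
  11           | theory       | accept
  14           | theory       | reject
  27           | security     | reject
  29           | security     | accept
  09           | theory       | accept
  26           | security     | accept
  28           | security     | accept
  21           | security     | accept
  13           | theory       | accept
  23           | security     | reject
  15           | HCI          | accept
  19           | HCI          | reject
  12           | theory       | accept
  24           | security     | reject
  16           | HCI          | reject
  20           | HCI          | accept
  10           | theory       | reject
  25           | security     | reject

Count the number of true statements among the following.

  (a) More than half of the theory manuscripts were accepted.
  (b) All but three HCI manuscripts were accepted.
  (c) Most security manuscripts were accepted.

3

(a) theory: |A| = 6, |A ∩ B| = 4; needs |A ∩ B| > |A ∖ B| — true.
(b) HCI: |A| = 6, |A ∩ B| = 3; needs |A ∖ B| = 3 — true.
(c) security: |A| = 9, |A ∩ B| = 5; needs |A ∩ B| > |A ∖ B| — true.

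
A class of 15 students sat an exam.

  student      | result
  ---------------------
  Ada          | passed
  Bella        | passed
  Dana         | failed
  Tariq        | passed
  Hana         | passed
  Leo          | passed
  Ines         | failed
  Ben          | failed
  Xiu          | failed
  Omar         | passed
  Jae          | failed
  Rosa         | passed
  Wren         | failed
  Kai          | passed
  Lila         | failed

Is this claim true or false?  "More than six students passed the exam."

The determiner here denotes the relation: |A ∩ B| > 6.
|A| = 15, |A ∩ B| = 8, |A ∖ B| = 7.
|A ∩ B| = 8, so the statement is true.

True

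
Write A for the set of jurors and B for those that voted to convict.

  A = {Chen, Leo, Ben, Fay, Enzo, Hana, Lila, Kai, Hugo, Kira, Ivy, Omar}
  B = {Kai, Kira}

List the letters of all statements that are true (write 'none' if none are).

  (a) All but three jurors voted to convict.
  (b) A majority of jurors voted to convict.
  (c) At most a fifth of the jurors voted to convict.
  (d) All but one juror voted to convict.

(c)

|A| = 12, |A ∩ B| = 2, |A ∖ B| = 10.
(a) |A ∖ B| = 3: fails.
(b) |A ∩ B| > |A ∖ B|: fails.
(c) |A ∩ B| / |A| ≤ 1/5: holds.
(d) |A ∖ B| = 1: fails.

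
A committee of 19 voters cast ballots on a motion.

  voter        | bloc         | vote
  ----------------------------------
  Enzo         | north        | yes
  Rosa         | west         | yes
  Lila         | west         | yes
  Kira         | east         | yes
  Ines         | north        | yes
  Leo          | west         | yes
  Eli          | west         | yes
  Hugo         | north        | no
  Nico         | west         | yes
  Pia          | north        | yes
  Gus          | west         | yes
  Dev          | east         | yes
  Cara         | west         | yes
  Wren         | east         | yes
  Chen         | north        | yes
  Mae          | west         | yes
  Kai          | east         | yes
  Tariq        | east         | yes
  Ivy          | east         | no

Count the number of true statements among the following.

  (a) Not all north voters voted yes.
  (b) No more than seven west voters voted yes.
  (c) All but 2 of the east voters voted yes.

1

(a) north: |A| = 5, |A ∩ B| = 4; needs A ⊄ B (|A ∖ B| ≥ 1) — true.
(b) west: |A| = 8, |A ∩ B| = 8; needs |A ∩ B| ≤ 7 — false.
(c) east: |A| = 6, |A ∩ B| = 5; needs |A ∖ B| = 2 — false.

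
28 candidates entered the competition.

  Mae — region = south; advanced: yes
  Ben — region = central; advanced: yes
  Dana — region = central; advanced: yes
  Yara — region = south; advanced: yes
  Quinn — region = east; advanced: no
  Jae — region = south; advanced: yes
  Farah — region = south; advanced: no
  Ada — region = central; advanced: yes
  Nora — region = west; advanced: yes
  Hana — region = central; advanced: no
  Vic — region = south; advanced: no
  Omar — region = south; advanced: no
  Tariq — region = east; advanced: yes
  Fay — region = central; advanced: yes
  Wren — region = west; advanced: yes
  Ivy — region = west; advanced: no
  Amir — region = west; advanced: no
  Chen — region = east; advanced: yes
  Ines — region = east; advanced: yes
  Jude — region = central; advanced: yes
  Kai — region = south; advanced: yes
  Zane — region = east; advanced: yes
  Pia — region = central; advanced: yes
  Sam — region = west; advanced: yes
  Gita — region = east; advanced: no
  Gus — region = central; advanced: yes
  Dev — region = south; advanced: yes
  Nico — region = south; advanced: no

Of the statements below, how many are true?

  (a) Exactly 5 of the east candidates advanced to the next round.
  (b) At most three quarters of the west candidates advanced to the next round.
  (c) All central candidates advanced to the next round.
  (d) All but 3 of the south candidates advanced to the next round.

(a) east: |A| = 6, |A ∩ B| = 4; needs |A ∩ B| = 5 — false.
(b) west: |A| = 5, |A ∩ B| = 3; needs |A ∩ B| / |A| ≤ 3/4 — true.
(c) central: |A| = 8, |A ∩ B| = 7; needs A ⊆ B, i.e. every element of A is in B (|A ∖ B| = 0) — false.
(d) south: |A| = 9, |A ∩ B| = 5; needs |A ∖ B| = 3 — false.

1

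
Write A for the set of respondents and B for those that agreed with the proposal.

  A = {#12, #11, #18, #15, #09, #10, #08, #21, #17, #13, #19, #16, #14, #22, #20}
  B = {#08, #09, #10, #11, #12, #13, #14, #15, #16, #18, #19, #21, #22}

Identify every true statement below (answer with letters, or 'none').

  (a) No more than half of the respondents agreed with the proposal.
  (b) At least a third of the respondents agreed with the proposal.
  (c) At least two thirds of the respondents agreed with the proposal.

(b), (c)

|A| = 15, |A ∩ B| = 13, |A ∖ B| = 2.
(a) |A ∩ B| ≤ |A ∖ B|: fails.
(b) |A ∩ B| / |A| ≥ 1/3: holds.
(c) |A ∩ B| / |A| ≥ 2/3: holds.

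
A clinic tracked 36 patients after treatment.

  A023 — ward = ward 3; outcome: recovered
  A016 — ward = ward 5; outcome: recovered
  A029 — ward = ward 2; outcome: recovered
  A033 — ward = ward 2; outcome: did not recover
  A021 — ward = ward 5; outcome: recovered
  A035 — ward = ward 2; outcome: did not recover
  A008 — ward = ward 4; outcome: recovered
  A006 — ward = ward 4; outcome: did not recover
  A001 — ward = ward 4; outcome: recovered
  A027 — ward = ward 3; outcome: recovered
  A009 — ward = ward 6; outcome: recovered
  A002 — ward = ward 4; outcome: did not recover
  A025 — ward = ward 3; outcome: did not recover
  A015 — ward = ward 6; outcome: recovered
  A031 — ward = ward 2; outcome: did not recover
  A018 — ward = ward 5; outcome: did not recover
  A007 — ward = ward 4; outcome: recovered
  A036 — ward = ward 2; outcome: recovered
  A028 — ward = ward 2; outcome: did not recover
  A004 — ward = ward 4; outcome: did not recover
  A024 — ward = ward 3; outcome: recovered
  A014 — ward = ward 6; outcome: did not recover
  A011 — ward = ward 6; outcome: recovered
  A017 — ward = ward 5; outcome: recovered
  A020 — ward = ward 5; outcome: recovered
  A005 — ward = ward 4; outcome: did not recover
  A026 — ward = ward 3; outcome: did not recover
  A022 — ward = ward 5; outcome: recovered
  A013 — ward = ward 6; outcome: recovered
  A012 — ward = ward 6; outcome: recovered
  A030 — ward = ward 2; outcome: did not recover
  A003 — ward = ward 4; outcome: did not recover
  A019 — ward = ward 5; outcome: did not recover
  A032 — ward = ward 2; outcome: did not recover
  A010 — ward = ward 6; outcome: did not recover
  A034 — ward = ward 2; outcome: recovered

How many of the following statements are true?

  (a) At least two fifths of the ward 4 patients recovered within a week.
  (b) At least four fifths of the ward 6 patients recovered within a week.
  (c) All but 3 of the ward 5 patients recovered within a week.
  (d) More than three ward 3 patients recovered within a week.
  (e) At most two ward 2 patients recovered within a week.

(a) ward 4: |A| = 8, |A ∩ B| = 3; needs |A ∩ B| / |A| ≥ 2/5 — false.
(b) ward 6: |A| = 7, |A ∩ B| = 5; needs |A ∩ B| / |A| ≥ 4/5 — false.
(c) ward 5: |A| = 7, |A ∩ B| = 5; needs |A ∖ B| = 3 — false.
(d) ward 3: |A| = 5, |A ∩ B| = 3; needs |A ∩ B| > 3 — false.
(e) ward 2: |A| = 9, |A ∩ B| = 3; needs |A ∩ B| ≤ 2 — false.

0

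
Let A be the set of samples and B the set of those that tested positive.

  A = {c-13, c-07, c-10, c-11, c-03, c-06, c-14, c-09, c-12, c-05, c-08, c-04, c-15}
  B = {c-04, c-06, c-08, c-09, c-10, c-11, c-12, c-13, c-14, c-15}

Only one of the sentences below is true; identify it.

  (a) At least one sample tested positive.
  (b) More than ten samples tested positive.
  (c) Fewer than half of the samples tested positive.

|A| = 13, |A ∩ B| = 10, |A ∖ B| = 3.
(a) requires A ∩ B ≠ ∅ (|A ∩ B| ≥ 1): true.
(b) requires |A ∩ B| > 10: false.
(c) requires |A ∩ B| < |A ∖ B|: false.

(a)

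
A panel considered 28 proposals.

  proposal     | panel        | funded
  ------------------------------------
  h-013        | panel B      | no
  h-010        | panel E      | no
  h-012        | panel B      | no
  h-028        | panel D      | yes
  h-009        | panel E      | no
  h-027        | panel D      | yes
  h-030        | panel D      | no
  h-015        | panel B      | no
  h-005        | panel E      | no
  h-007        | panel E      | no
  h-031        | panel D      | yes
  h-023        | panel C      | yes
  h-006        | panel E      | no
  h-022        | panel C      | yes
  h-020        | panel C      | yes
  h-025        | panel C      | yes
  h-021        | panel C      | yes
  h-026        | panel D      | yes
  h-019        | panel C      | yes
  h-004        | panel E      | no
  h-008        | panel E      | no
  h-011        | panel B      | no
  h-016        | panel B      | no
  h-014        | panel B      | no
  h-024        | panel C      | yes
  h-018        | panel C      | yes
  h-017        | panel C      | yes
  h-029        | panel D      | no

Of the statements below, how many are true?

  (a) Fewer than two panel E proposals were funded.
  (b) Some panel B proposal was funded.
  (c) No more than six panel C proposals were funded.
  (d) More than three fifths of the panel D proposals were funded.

2

(a) panel E: |A| = 7, |A ∩ B| = 0; needs |A ∩ B| < 2 — true.
(b) panel B: |A| = 6, |A ∩ B| = 0; needs A ∩ B ≠ ∅ (|A ∩ B| ≥ 1) — false.
(c) panel C: |A| = 9, |A ∩ B| = 9; needs |A ∩ B| ≤ 6 — false.
(d) panel D: |A| = 6, |A ∩ B| = 4; needs |A ∩ B| / |A| > 3/5 — true.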